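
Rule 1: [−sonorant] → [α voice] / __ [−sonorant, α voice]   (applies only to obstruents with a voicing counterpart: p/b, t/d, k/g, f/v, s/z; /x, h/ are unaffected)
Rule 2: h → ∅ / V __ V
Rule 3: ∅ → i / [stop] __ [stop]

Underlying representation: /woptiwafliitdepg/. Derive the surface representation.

wopitiwafliididebig

Rule 1 (regressive voicing assimilation): /t/ precedes the voiced obstruent /d/, so it voices to [d] by assimilation. /p/ precedes the voiced obstruent /g/, so it voices to [b] by assimilation. /woptiwafliitdepg/ → woptiwafliiddebg.
Rule 2 (intervocalic h-deletion): no segment meets the environment; /woptiwafliiddebg/ is unchanged.
Rule 3 (stop-cluster i-epenthesis): /p/ and /t/ form a stop–stop cluster, so [i] is inserted between them. /d/ and /d/ form a stop–stop cluster, so [i] is inserted between them. /b/ and /g/ form a stop–stop cluster, so [i] is inserted between them. /woptiwafliiddebg/ → wopitiwafliididebig.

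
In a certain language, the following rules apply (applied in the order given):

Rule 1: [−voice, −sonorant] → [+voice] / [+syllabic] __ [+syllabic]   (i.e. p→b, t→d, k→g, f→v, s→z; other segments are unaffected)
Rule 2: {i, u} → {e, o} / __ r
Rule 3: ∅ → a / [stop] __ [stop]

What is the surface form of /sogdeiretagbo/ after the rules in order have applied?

Rule 1 (intervocalic voicing): /t/ is a voiceless obstruent between vowels /e/ and /a/, so it voices to [d]. /sogdeiretagbo/ → sogdeiredagbo.
Rule 2 (pre-rhotic lowering): /i/ is a high vowel immediately before /r/, so it lowers to [e]. /sogdeiredagbo/ → sogdeeredagbo.
Rule 3 (stop-cluster a-epenthesis): /g/ and /d/ form a stop–stop cluster, so [a] is inserted between them. /g/ and /b/ form a stop–stop cluster, so [a] is inserted between them. /sogdeeredagbo/ → sogadeeredagabo.

sogadeeredagabo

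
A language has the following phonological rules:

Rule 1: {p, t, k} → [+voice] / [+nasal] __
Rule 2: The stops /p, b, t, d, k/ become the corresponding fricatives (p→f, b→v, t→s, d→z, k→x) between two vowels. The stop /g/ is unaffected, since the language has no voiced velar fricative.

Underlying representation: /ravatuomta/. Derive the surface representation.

Rule 1 (post-nasal voicing): /t/ is a voiceless stop immediately after the nasal /m/, so it voices to [d]. /ravatuomta/ → ravatuomda.
Rule 2 (intervocalic spirantization): /t/ is a stop between vowels /a/ and /u/, so it spirantizes to the fricative [s]. /ravatuomda/ → ravasuomda.

ravasuomda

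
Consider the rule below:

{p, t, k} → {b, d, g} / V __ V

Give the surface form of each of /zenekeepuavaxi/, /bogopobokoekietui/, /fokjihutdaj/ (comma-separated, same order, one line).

zenegeebuavaxi, bogobobogoegiedui, fokjihutdaj

/zenekeepuavaxi/: /k/ is a voiceless stop between vowels /e/ and /e/, so it voices to [g]. /p/ is a voiceless stop between vowels /e/ and /u/, so it voices to [b]. → [zenegeebuavaxi].
/bogopobokoekietui/: /p/ is a voiceless stop between vowels /o/ and /o/, so it voices to [b]. /k/ is a voiceless stop between vowels /o/ and /o/, so it voices to [g]. /k/ is a voiceless stop between vowels /e/ and /i/, so it voices to [g]. /t/ is a voiceless stop between vowels /e/ and /u/, so it voices to [d]. → [bogobobogoegiedui].
/fokjihutdaj/: the rule's environment is not met; surfaces unchanged as [fokjihutdaj].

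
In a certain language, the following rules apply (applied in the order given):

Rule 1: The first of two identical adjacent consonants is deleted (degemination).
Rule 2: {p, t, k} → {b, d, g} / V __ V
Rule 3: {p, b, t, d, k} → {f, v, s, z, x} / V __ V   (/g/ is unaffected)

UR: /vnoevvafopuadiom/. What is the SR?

vnoevafovuaziom

Rule 1 (degemination): /vv/ is a geminate; the first /v/ deletes. /vnoevvafopuadiom/ → vnoevafopuadiom.
Rule 2 (intervocalic voicing): /p/ is a voiceless stop between vowels /o/ and /u/, so it voices to [b]. /vnoevafopuadiom/ → vnoevafobuadiom.
Rule 3 (intervocalic spirantization): /b/ is a stop between vowels /o/ and /u/, so it spirantizes to the fricative [v]. /d/ is a stop between vowels /a/ and /i/, so it spirantizes to the fricative [z]. /vnoevafobuadiom/ → vnoevafovuaziom.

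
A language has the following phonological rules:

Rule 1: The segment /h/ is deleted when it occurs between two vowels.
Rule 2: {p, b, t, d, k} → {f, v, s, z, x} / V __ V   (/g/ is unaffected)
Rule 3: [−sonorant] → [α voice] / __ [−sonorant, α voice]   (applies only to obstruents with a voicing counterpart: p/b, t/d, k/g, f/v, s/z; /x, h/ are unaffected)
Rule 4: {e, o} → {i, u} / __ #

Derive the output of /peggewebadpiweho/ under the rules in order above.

peggewevatpiweu

Rule 1 (intervocalic h-deletion): /h/ occurs between vowels /e/ and /o/, so it deletes. /peggewebadpiweho/ → peggewebadpiweo.
Rule 2 (intervocalic spirantization): /b/ is a stop between vowels /e/ and /a/, so it spirantizes to the fricative [v]. /peggewebadpiweo/ → peggewevadpiweo.
Rule 3 (regressive voicing assimilation): /d/ precedes the voiceless obstruent /p/, so it devoices to [t] by assimilation. /peggewevadpiweo/ → peggewevatpiweo.
Rule 4 (final vowel raising): /o/ is a mid vowel in word-final position, so it raises to [u]. /peggewevatpiweo/ → peggewevatpiweu.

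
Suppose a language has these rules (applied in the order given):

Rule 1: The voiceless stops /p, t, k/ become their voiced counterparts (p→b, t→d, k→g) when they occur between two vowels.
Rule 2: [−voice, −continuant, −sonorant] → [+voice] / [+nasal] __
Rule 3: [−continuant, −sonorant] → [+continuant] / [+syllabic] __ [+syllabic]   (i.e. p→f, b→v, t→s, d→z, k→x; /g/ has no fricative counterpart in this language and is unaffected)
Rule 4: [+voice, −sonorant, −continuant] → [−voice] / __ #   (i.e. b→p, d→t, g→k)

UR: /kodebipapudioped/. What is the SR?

Rule 1 (intervocalic voicing): /p/ is a voiceless stop between vowels /i/ and /a/, so it voices to [b]. /p/ is a voiceless stop between vowels /a/ and /u/, so it voices to [b]. /p/ is a voiceless stop between vowels /o/ and /e/, so it voices to [b]. /kodebipapudioped/ → kodebibabudiobed.
Rule 2 (post-nasal voicing): no segment meets the environment; /kodebibabudiobed/ is unchanged.
Rule 3 (intervocalic spirantization): /d/ is a stop between vowels /o/ and /e/, so it spirantizes to the fricative [z]. /b/ is a stop between vowels /e/ and /i/, so it spirantizes to the fricative [v]. /b/ is a stop between vowels /i/ and /a/, so it spirantizes to the fricative [v]. /b/ is a stop between vowels /a/ and /u/, so it spirantizes to the fricative [v]. /d/ is a stop between vowels /u/ and /i/, so it spirantizes to the fricative [z]. /b/ is a stop between vowels /o/ and /e/, so it spirantizes to the fricative [v]. /kodebibabudiobed/ → kozevivavuzioved.
Rule 4 (final devoicing): /d/ is a voiced stop in word-final position, so it devoices to [t]. /kozevivavuzioved/ → kozevivavuziovet.

kozevivavuziovet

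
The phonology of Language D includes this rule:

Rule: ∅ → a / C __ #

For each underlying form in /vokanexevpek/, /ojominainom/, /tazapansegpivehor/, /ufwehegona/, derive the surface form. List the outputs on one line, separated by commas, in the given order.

/vokanexevpek/: the form ends in the consonant /k/, so [a] is inserted word-finally. → [vokanexevpeka].
/ojominainom/: the form ends in the consonant /m/, so [a] is inserted word-finally. → [ojominainoma].
/tazapansegpivehor/: the form ends in the consonant /r/, so [a] is inserted word-finally. → [tazapansegpivehora].
/ufwehegona/: the rule's environment is not met; surfaces unchanged as [ufwehegona].

vokanexevpeka, ojominainoma, tazapansegpivehora, ufwehegona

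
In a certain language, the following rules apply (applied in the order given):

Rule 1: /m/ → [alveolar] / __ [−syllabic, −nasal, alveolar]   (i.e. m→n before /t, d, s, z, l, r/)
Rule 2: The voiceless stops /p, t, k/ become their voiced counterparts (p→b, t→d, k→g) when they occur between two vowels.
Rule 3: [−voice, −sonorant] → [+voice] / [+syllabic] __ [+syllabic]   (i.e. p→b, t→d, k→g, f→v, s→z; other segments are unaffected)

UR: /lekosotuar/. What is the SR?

legozoduar

Rule 1 (nasal place assimilation): no segment meets the environment; /lekosotuar/ is unchanged.
Rule 2 (intervocalic voicing): /k/ is a voiceless stop between vowels /e/ and /o/, so it voices to [g]. /t/ is a voiceless stop between vowels /o/ and /u/, so it voices to [d]. /lekosotuar/ → legosoduar.
Rule 3 (intervocalic voicing): /s/ is a voiceless obstruent between vowels /o/ and /o/, so it voices to [z]. /legosoduar/ → legozoduar.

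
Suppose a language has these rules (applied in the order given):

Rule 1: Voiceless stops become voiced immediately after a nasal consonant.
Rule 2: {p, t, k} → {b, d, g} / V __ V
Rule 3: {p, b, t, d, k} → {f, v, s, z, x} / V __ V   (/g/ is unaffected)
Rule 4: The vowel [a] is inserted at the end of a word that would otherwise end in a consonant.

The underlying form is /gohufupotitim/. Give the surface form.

Rule 1 (post-nasal voicing): no segment meets the environment; /gohufupotitim/ is unchanged.
Rule 2 (intervocalic voicing): /p/ is a voiceless stop between vowels /u/ and /o/, so it voices to [b]. /t/ is a voiceless stop between vowels /o/ and /i/, so it voices to [d]. /t/ is a voiceless stop between vowels /i/ and /i/, so it voices to [d]. /gohufupotitim/ → gohufubodidim.
Rule 3 (intervocalic spirantization): /b/ is a stop between vowels /u/ and /o/, so it spirantizes to the fricative [v]. /d/ is a stop between vowels /o/ and /i/, so it spirantizes to the fricative [z]. /d/ is a stop between vowels /i/ and /i/, so it spirantizes to the fricative [z]. /gohufubodidim/ → gohufuvozizim.
Rule 4 (final a-epenthesis): the form ends in the consonant /m/, so [a] is inserted word-finally. /gohufuvozizim/ → gohufuvozizima.

gohufuvozizima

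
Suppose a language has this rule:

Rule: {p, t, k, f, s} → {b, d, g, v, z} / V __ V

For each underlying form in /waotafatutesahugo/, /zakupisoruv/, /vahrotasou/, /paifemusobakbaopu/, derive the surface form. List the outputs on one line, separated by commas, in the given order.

waodavadudezahugo, zagubizoruv, vahrodazou, paivemuzobakbaobu

/waotafatutesahugo/: /t/ is a voiceless obstruent between vowels /o/ and /a/, so it voices to [d]. /f/ is a voiceless obstruent between vowels /a/ and /a/, so it voices to [v]. /t/ is a voiceless obstruent between vowels /a/ and /u/, so it voices to [d]. /t/ is a voiceless obstruent between vowels /u/ and /e/, so it voices to [d]. /s/ is a voiceless obstruent between vowels /e/ and /a/, so it voices to [z]. → [waodavadudezahugo].
/zakupisoruv/: /k/ is a voiceless obstruent between vowels /a/ and /u/, so it voices to [g]. /p/ is a voiceless obstruent between vowels /u/ and /i/, so it voices to [b]. /s/ is a voiceless obstruent between vowels /i/ and /o/, so it voices to [z]. → [zagubizoruv].
/vahrotasou/: /t/ is a voiceless obstruent between vowels /o/ and /a/, so it voices to [d]. /s/ is a voiceless obstruent between vowels /a/ and /o/, so it voices to [z]. → [vahrodazou].
/paifemusobakbaopu/: /f/ is a voiceless obstruent between vowels /i/ and /e/, so it voices to [v]. /s/ is a voiceless obstruent between vowels /u/ and /o/, so it voices to [z]. /p/ is a voiceless obstruent between vowels /o/ and /u/, so it voices to [b]. → [paivemuzobakbaobu].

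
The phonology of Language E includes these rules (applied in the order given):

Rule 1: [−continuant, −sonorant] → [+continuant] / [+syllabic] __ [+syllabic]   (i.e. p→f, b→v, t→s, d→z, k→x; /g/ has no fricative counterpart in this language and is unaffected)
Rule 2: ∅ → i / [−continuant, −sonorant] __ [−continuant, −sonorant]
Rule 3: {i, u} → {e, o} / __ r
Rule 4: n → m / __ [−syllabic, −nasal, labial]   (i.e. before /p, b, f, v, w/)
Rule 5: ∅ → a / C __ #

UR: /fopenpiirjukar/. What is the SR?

Rule 1 (intervocalic spirantization): /p/ is a stop between vowels /o/ and /e/, so it spirantizes to the fricative [f]. /k/ is a stop between vowels /u/ and /a/, so it spirantizes to the fricative [x]. /fopenpiirjukar/ → fofenpiirjuxar.
Rule 2 (stop-cluster i-epenthesis): no segment meets the environment; /fofenpiirjuxar/ is unchanged.
Rule 3 (pre-rhotic lowering): /i/ is a high vowel immediately before /r/, so it lowers to [e]. /fofenpiirjuxar/ → fofenpierjuxar.
Rule 4 (nasal place assimilation): /n/ precedes the labial consonant /p/, so it assimilates in place to [m]. /fofenpierjuxar/ → fofempierjuxar.
Rule 5 (final a-epenthesis): the form ends in the consonant /r/, so [a] is inserted word-finally. /fofempierjuxar/ → fofempierjuxara.

fofempierjuxara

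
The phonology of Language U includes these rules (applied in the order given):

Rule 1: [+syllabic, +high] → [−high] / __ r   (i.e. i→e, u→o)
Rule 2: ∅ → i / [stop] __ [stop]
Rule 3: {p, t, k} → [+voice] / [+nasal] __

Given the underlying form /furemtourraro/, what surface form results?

foremdoorraro

Rule 1 (pre-rhotic lowering): /u/ is a high vowel immediately before /r/, so it lowers to [o]. /u/ is a high vowel immediately before /r/, so it lowers to [o]. /furemtourraro/ → foremtoorraro.
Rule 2 (stop-cluster i-epenthesis): no segment meets the environment; /foremtoorraro/ is unchanged.
Rule 3 (post-nasal voicing): /t/ is a voiceless stop immediately after the nasal /m/, so it voices to [d]. /foremtoorraro/ → foremdoorraro.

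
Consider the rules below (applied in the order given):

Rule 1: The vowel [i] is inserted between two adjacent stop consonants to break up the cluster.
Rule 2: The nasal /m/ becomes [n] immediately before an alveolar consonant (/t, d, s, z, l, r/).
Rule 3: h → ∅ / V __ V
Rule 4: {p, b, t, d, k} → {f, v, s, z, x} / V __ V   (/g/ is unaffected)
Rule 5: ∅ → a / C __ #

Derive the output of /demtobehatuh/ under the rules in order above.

Rule 1 (stop-cluster i-epenthesis): no segment meets the environment; /demtobehatuh/ is unchanged.
Rule 2 (nasal place assimilation): /m/ precedes the alveolar consonant /t/, so it assimilates in place to [n]. /demtobehatuh/ → dentobehatuh.
Rule 3 (intervocalic h-deletion): /h/ occurs between vowels /e/ and /a/, so it deletes. /dentobehatuh/ → dentobeatuh.
Rule 4 (intervocalic spirantization): /b/ is a stop between vowels /o/ and /e/, so it spirantizes to the fricative [v]. /t/ is a stop between vowels /a/ and /u/, so it spirantizes to the fricative [s]. /dentobeatuh/ → dentoveasuh.
Rule 5 (final a-epenthesis): the form ends in the consonant /h/, so [a] is inserted word-finally. /dentoveasuh/ → dentoveasuha.

dentoveasuha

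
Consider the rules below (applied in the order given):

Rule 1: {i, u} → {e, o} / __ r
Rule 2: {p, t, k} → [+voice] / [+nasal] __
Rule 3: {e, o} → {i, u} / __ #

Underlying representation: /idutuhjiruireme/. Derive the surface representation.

Rule 1 (pre-rhotic lowering): /i/ is a high vowel immediately before /r/, so it lowers to [e]. /i/ is a high vowel immediately before /r/, so it lowers to [e]. /idutuhjiruireme/ → idutuhjeruereme.
Rule 2 (post-nasal voicing): no segment meets the environment; /idutuhjeruereme/ is unchanged.
Rule 3 (final vowel raising): /e/ is a mid vowel in word-final position, so it raises to [i]. /idutuhjeruereme/ → idutuhjerueremi.

idutuhjerueremi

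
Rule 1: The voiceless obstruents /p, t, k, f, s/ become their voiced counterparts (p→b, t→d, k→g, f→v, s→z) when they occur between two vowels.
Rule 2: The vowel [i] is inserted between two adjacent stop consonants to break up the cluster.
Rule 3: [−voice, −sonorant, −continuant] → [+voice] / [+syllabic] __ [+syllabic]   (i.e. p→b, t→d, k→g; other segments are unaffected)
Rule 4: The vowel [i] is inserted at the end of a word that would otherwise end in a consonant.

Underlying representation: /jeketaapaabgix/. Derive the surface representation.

Rule 1 (intervocalic voicing): /k/ is a voiceless obstruent between vowels /e/ and /e/, so it voices to [g]. /t/ is a voiceless obstruent between vowels /e/ and /a/, so it voices to [d]. /p/ is a voiceless obstruent between vowels /a/ and /a/, so it voices to [b]. /jeketaapaabgix/ → jegedaabaabgix.
Rule 2 (stop-cluster i-epenthesis): /b/ and /g/ form a stop–stop cluster, so [i] is inserted between them. /jegedaabaabgix/ → jegedaabaabigix.
Rule 3 (intervocalic voicing): no segment meets the environment; /jegedaabaabigix/ is unchanged.
Rule 4 (final i-epenthesis): the form ends in the consonant /x/, so [i] is inserted word-finally. /jegedaabaabigix/ → jegedaabaabigixi.

jegedaabaabigixi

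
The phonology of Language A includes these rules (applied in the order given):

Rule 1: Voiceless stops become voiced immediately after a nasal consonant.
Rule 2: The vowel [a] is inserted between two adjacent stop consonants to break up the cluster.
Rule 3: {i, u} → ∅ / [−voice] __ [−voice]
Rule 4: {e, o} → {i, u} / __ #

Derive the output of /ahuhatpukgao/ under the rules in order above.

Rule 1 (post-nasal voicing): no segment meets the environment; /ahuhatpukgao/ is unchanged.
Rule 2 (stop-cluster a-epenthesis): /t/ and /p/ form a stop–stop cluster, so [a] is inserted between them. /k/ and /g/ form a stop–stop cluster, so [a] is inserted between them. /ahuhatpukgao/ → ahuhatapukagao.
Rule 3 (high vowel syncope): /u/ is a high vowel flanked by voiceless consonants /h/ and /h/, so it deletes. /u/ is a high vowel flanked by voiceless consonants /p/ and /k/, so it deletes. /ahuhatapukagao/ → ahhatapkagao.
Rule 4 (final vowel raising): /o/ is a mid vowel in word-final position, so it raises to [u]. /ahhatapkagao/ → ahhatapkagau.

ahhatapkagau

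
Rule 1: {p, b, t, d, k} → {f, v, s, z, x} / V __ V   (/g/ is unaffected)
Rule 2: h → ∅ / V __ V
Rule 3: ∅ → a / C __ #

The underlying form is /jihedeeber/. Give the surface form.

Rule 1 (intervocalic spirantization): /d/ is a stop between vowels /e/ and /e/, so it spirantizes to the fricative [z]. /b/ is a stop between vowels /e/ and /e/, so it spirantizes to the fricative [v]. /jihedeeber/ → jihezeever.
Rule 2 (intervocalic h-deletion): /h/ occurs between vowels /i/ and /e/, so it deletes. /jihezeever/ → jiezeever.
Rule 3 (final a-epenthesis): the form ends in the consonant /r/, so [a] is inserted word-finally. /jiezeever/ → jiezeevera.

jiezeevera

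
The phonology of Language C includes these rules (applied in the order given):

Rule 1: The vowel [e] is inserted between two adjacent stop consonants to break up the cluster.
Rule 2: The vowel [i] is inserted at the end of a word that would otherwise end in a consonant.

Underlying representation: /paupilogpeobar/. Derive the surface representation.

Rule 1 (stop-cluster e-epenthesis): /g/ and /p/ form a stop–stop cluster, so [e] is inserted between them. /paupilogpeobar/ → paupilogepeobar.
Rule 2 (final i-epenthesis): the form ends in the consonant /r/, so [i] is inserted word-finally. /paupilogepeobar/ → paupilogepeobari.

paupilogepeobari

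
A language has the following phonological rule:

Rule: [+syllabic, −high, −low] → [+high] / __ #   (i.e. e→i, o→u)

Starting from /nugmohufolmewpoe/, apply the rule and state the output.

nugmohufolmewpoi

/e/ is a mid vowel in word-final position, so it raises to [i].
Surface form: [nugmohufolmewpoi].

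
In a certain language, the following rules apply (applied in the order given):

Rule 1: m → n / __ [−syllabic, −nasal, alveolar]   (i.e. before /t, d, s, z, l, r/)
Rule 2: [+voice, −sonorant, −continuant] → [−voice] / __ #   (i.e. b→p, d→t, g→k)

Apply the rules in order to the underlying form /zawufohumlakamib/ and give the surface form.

Rule 1 (nasal place assimilation): /m/ precedes the alveolar consonant /l/, so it assimilates in place to [n]. /zawufohumlakamib/ → zawufohunlakamib.
Rule 2 (final devoicing): /b/ is a voiced stop in word-final position, so it devoices to [p]. /zawufohunlakamib/ → zawufohunlakamip.

zawufohunlakamip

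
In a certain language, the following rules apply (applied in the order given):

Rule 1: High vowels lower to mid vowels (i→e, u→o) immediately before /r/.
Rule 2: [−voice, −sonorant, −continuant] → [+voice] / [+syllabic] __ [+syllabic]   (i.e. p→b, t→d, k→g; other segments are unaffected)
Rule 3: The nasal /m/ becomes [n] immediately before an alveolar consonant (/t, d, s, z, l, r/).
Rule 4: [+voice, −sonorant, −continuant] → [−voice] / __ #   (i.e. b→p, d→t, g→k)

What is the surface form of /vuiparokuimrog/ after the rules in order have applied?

vuibaroguinrok

Rule 1 (pre-rhotic lowering): no segment meets the environment; /vuiparokuimrog/ is unchanged.
Rule 2 (intervocalic voicing): /p/ is a voiceless stop between vowels /i/ and /a/, so it voices to [b]. /k/ is a voiceless stop between vowels /o/ and /u/, so it voices to [g]. /vuiparokuimrog/ → vuibaroguimrog.
Rule 3 (nasal place assimilation): /m/ precedes the alveolar consonant /r/, so it assimilates in place to [n]. /vuibaroguimrog/ → vuibaroguinrog.
Rule 4 (final devoicing): /g/ is a voiced stop in word-final position, so it devoices to [k]. /vuibaroguinrog/ → vuibaroguinrok.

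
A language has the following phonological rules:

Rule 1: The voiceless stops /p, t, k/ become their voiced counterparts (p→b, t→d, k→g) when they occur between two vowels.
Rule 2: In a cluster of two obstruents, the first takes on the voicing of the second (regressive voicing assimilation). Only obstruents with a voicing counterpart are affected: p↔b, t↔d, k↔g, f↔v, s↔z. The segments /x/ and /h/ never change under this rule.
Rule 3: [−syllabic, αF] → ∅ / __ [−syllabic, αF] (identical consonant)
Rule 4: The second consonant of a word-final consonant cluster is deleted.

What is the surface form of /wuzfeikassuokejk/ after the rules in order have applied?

wusfeigasuogej

Rule 1 (intervocalic voicing): /k/ is a voiceless stop between vowels /i/ and /a/, so it voices to [g]. /k/ is a voiceless stop between vowels /o/ and /e/, so it voices to [g]. /wuzfeikassuokejk/ → wuzfeigassuogejk.
Rule 2 (regressive voicing assimilation): /z/ precedes the voiceless obstruent /f/, so it devoices to [s] by assimilation. /wuzfeigassuogejk/ → wusfeigassuogejk.
Rule 3 (degemination): /ss/ is a geminate; the first /s/ deletes. /wusfeigassuogejk/ → wusfeigasuogejk.
Rule 4 (final cluster simplification): /k/ is the second consonant of a word-final cluster /jk/, so it deletes. /wusfeigasuogejk/ → wusfeigasuogej.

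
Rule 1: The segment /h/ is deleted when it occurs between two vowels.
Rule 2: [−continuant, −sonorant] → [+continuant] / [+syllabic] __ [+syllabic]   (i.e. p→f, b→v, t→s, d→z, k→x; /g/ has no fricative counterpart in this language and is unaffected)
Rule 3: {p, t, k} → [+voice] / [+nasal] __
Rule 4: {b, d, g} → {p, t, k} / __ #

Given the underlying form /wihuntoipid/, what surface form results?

Rule 1 (intervocalic h-deletion): /h/ occurs between vowels /i/ and /u/, so it deletes. /wihuntoipid/ → wiuntoipid.
Rule 2 (intervocalic spirantization): /p/ is a stop between vowels /i/ and /i/, so it spirantizes to the fricative [f]. /wiuntoipid/ → wiuntoifid.
Rule 3 (post-nasal voicing): /t/ is a voiceless stop immediately after the nasal /n/, so it voices to [d]. /wiuntoifid/ → wiundoifid.
Rule 4 (final devoicing): /d/ is a voiced stop in word-final position, so it devoices to [t]. /wiundoifid/ → wiundoifit.

wiundoifit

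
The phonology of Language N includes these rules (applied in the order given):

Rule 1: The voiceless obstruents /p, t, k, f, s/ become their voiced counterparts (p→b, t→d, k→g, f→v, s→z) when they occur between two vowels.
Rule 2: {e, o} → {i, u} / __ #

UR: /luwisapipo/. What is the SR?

Rule 1 (intervocalic voicing): /s/ is a voiceless obstruent between vowels /i/ and /a/, so it voices to [z]. /p/ is a voiceless obstruent between vowels /a/ and /i/, so it voices to [b]. /p/ is a voiceless obstruent between vowels /i/ and /o/, so it voices to [b]. /luwisapipo/ → luwizabibo.
Rule 2 (final vowel raising): /o/ is a mid vowel in word-final position, so it raises to [u]. /luwizabibo/ → luwizabibu.

luwizabibu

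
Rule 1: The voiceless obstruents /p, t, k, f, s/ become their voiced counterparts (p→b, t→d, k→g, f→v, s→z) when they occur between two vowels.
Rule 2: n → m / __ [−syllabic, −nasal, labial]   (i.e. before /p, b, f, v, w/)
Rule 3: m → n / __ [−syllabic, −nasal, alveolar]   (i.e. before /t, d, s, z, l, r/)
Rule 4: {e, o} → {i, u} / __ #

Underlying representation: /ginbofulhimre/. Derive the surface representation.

Rule 1 (intervocalic voicing): /f/ is a voiceless obstruent between vowels /o/ and /u/, so it voices to [v]. /ginbofulhimre/ → ginbovulhimre.
Rule 2 (nasal place assimilation): /n/ precedes the labial consonant /b/, so it assimilates in place to [m]. /ginbovulhimre/ → gimbovulhimre.
Rule 3 (nasal place assimilation): /m/ precedes the alveolar consonant /r/, so it assimilates in place to [n]. /gimbovulhimre/ → gimbovulhinre.
Rule 4 (final vowel raising): /e/ is a mid vowel in word-final position, so it raises to [i]. /gimbovulhinre/ → gimbovulhinri.

gimbovulhinri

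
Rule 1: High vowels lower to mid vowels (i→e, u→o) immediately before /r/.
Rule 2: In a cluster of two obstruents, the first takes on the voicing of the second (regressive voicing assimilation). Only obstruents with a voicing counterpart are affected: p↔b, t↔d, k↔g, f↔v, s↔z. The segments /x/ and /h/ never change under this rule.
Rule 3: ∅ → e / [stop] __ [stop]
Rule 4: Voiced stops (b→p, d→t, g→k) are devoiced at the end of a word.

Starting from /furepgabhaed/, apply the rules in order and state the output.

forebegaphaet

Rule 1 (pre-rhotic lowering): /u/ is a high vowel immediately before /r/, so it lowers to [o]. /furepgabhaed/ → forepgabhaed.
Rule 2 (regressive voicing assimilation): /p/ precedes the voiced obstruent /g/, so it voices to [b] by assimilation. /b/ precedes the voiceless obstruent /h/, so it devoices to [p] by assimilation. /forepgabhaed/ → forebgaphaed.
Rule 3 (stop-cluster e-epenthesis): /b/ and /g/ form a stop–stop cluster, so [e] is inserted between them. /forebgaphaed/ → forebegaphaed.
Rule 4 (final devoicing): /d/ is a voiced stop in word-final position, so it devoices to [t]. /forebegaphaed/ → forebegaphaet.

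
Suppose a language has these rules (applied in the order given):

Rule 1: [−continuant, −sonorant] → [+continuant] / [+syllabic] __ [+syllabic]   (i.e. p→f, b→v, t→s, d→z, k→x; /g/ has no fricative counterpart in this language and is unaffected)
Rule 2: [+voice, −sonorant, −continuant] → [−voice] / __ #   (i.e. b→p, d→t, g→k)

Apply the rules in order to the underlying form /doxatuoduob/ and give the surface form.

Rule 1 (intervocalic spirantization): /t/ is a stop between vowels /a/ and /u/, so it spirantizes to the fricative [s]. /d/ is a stop between vowels /o/ and /u/, so it spirantizes to the fricative [z]. /doxatuoduob/ → doxasuozuob.
Rule 2 (final devoicing): /b/ is a voiced stop in word-final position, so it devoices to [p]. /doxasuozuob/ → doxasuozuop.

doxasuozuop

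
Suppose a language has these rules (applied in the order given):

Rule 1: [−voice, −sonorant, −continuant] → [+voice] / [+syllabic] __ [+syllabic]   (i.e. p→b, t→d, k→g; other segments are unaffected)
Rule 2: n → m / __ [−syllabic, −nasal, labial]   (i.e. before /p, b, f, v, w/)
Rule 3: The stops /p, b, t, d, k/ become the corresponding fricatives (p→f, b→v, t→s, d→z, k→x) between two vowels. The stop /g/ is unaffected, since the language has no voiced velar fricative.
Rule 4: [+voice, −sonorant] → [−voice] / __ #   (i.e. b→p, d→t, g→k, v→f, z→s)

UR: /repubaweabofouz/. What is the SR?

Rule 1 (intervocalic voicing): /p/ is a voiceless stop between vowels /e/ and /u/, so it voices to [b]. /repubaweabofouz/ → rebubaweabofouz.
Rule 2 (nasal place assimilation): no segment meets the environment; /rebubaweabofouz/ is unchanged.
Rule 3 (intervocalic spirantization): /b/ is a stop between vowels /e/ and /u/, so it spirantizes to the fricative [v]. /b/ is a stop between vowels /u/ and /a/, so it spirantizes to the fricative [v]. /b/ is a stop between vowels /a/ and /o/, so it spirantizes to the fricative [v]. /rebubaweabofouz/ → revuvaweavofouz.
Rule 4 (final devoicing): /z/ is a voiced obstruent in word-final position, so it devoices to [s]. /revuvaweavofouz/ → revuvaweavofous.

revuvaweavofous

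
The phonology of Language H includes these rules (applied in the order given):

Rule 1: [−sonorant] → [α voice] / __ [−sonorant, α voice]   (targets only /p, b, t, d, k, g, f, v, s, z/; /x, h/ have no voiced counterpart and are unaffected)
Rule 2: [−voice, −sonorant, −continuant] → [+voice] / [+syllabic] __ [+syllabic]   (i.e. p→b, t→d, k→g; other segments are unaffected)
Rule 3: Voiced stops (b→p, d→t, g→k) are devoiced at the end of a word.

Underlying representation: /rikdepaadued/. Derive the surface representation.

Rule 1 (regressive voicing assimilation): /k/ precedes the voiced obstruent /d/, so it voices to [g] by assimilation. /rikdepaadued/ → rigdepaadued.
Rule 2 (intervocalic voicing): /p/ is a voiceless stop between vowels /e/ and /a/, so it voices to [b]. /rigdepaadued/ → rigdebaadued.
Rule 3 (final devoicing): /d/ is a voiced stop in word-final position, so it devoices to [t]. /rigdebaadued/ → rigdebaaduet.

rigdebaaduet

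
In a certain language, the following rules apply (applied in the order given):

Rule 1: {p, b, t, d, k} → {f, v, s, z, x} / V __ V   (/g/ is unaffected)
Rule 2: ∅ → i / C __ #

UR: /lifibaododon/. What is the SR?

Rule 1 (intervocalic spirantization): /b/ is a stop between vowels /i/ and /a/, so it spirantizes to the fricative [v]. /d/ is a stop between vowels /o/ and /o/, so it spirantizes to the fricative [z]. /d/ is a stop between vowels /o/ and /o/, so it spirantizes to the fricative [z]. /lifibaododon/ → lifivaozozon.
Rule 2 (final i-epenthesis): the form ends in the consonant /n/, so [i] is inserted word-finally. /lifivaozozon/ → lifivaozozoni.

lifivaozozoni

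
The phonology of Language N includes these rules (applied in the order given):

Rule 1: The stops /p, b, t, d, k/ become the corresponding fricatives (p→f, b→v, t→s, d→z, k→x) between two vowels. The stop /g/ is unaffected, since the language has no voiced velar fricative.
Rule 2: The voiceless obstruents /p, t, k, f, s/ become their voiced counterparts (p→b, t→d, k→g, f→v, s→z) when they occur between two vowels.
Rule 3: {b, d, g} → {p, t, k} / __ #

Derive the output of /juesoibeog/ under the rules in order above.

juezoiveok

Rule 1 (intervocalic spirantization): /b/ is a stop between vowels /i/ and /e/, so it spirantizes to the fricative [v]. /juesoibeog/ → juesoiveog.
Rule 2 (intervocalic voicing): /s/ is a voiceless obstruent between vowels /e/ and /o/, so it voices to [z]. /juesoiveog/ → juezoiveog.
Rule 3 (final devoicing): /g/ is a voiced stop in word-final position, so it devoices to [k]. /juezoiveog/ → juezoiveok.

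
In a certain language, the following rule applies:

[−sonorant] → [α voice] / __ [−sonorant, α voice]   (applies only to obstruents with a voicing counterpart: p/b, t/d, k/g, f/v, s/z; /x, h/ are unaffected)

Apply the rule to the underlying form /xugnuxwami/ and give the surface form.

No segment of /xugnuxwami/ meets the structural description of the rule, so the form surfaces unchanged.

xugnuxwami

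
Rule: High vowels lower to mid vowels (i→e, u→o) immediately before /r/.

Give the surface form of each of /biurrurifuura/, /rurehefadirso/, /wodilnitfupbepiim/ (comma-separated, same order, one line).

/biurrurifuura/: /u/ is a high vowel immediately before /r/, so it lowers to [o]. /u/ is a high vowel immediately before /r/, so it lowers to [o]. /u/ is a high vowel immediately before /r/, so it lowers to [o]. → [biorrorifuora].
/rurehefadirso/: /u/ is a high vowel immediately before /r/, so it lowers to [o]. /i/ is a high vowel immediately before /r/, so it lowers to [e]. → [rorehefaderso].
/wodilnitfupbepiim/: the rule's environment is not met; surfaces unchanged as [wodilnitfupbepiim].

biorrorifuora, rorehefaderso, wodilnitfupbepiim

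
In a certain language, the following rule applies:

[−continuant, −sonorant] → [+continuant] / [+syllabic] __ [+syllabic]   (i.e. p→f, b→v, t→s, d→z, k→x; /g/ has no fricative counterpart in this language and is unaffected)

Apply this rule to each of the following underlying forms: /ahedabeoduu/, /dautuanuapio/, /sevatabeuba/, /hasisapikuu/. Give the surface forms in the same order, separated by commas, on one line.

/ahedabeoduu/: /d/ is a stop between vowels /e/ and /a/, so it spirantizes to the fricative [z]. /b/ is a stop between vowels /a/ and /e/, so it spirantizes to the fricative [v]. /d/ is a stop between vowels /o/ and /u/, so it spirantizes to the fricative [z]. → [ahezaveozuu].
/dautuanuapio/: /t/ is a stop between vowels /u/ and /u/, so it spirantizes to the fricative [s]. /p/ is a stop between vowels /a/ and /i/, so it spirantizes to the fricative [f]. → [dausuanuafio].
/sevatabeuba/: /t/ is a stop between vowels /a/ and /a/, so it spirantizes to the fricative [s]. /b/ is a stop between vowels /a/ and /e/, so it spirantizes to the fricative [v]. /b/ is a stop between vowels /u/ and /a/, so it spirantizes to the fricative [v]. → [sevasaveuva].
/hasisapikuu/: /p/ is a stop between vowels /a/ and /i/, so it spirantizes to the fricative [f]. /k/ is a stop between vowels /i/ and /u/, so it spirantizes to the fricative [x]. → [hasisafixuu].

ahezaveozuu, dausuanuafio, sevasaveuva, hasisafixuu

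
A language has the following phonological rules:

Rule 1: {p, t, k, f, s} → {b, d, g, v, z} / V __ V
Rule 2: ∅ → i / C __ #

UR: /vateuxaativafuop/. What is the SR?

Rule 1 (intervocalic voicing): /t/ is a voiceless obstruent between vowels /a/ and /e/, so it voices to [d]. /t/ is a voiceless obstruent between vowels /a/ and /i/, so it voices to [d]. /f/ is a voiceless obstruent between vowels /a/ and /u/, so it voices to [v]. /vateuxaativafuop/ → vadeuxaadivavuop.
Rule 2 (final i-epenthesis): the form ends in the consonant /p/, so [i] is inserted word-finally. /vadeuxaadivavuop/ → vadeuxaadivavuopi.

vadeuxaadivavuopi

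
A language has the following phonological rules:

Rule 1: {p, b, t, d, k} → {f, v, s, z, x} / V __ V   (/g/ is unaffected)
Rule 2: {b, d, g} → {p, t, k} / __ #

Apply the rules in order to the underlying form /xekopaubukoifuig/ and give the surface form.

xexofauvuxoifuik

Rule 1 (intervocalic spirantization): /k/ is a stop between vowels /e/ and /o/, so it spirantizes to the fricative [x]. /p/ is a stop between vowels /o/ and /a/, so it spirantizes to the fricative [f]. /b/ is a stop between vowels /u/ and /u/, so it spirantizes to the fricative [v]. /k/ is a stop between vowels /u/ and /o/, so it spirantizes to the fricative [x]. /xekopaubukoifuig/ → xexofauvuxoifuig.
Rule 2 (final devoicing): /g/ is a voiced stop in word-final position, so it devoices to [k]. /xexofauvuxoifuig/ → xexofauvuxoifuik.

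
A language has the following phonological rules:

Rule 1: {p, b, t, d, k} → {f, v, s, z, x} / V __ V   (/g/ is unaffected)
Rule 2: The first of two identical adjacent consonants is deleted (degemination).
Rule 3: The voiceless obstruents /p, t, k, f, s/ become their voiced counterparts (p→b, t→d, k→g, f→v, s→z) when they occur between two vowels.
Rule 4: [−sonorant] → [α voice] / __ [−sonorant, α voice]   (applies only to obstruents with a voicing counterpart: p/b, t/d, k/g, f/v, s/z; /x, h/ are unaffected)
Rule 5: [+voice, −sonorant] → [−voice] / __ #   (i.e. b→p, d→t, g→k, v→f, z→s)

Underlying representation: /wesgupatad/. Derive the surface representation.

wezguvazat

Rule 1 (intervocalic spirantization): /p/ is a stop between vowels /u/ and /a/, so it spirantizes to the fricative [f]. /t/ is a stop between vowels /a/ and /a/, so it spirantizes to the fricative [s]. /wesgupatad/ → wesgufasad.
Rule 2 (degemination): no segment meets the environment; /wesgufasad/ is unchanged.
Rule 3 (intervocalic voicing): /f/ is a voiceless obstruent between vowels /u/ and /a/, so it voices to [v]. /s/ is a voiceless obstruent between vowels /a/ and /a/, so it voices to [z]. /wesgufasad/ → wesguvazad.
Rule 4 (regressive voicing assimilation): /s/ precedes the voiced obstruent /g/, so it voices to [z] by assimilation. /wesguvazad/ → wezguvazad.
Rule 5 (final devoicing): /d/ is a voiced obstruent in word-final position, so it devoices to [t]. /wezguvazad/ → wezguvazat.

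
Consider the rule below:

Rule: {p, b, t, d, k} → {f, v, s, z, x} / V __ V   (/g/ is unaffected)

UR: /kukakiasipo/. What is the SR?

Scanning /kukakiasipo/: /k/ at position 1 is not in the conditioning environment; /k/ is a stop between vowels /u/ and /a/, so it spirantizes to the fricative [x]; /k/ is a stop between vowels /a/ and /i/, so it spirantizes to the fricative [x]; /p/ is a stop between vowels /i/ and /o/, so it spirantizes to the fricative [f].
Result: [kuxaxiasifo].

kuxaxiasifo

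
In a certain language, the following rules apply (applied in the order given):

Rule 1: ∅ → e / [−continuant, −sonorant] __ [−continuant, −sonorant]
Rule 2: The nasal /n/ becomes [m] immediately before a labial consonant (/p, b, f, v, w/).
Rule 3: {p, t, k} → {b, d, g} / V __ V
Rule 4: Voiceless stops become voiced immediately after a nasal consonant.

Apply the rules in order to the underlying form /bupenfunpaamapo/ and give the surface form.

Rule 1 (stop-cluster e-epenthesis): no segment meets the environment; /bupenfunpaamapo/ is unchanged.
Rule 2 (nasal place assimilation): /n/ precedes the labial consonant /f/, so it assimilates in place to [m]. /n/ precedes the labial consonant /p/, so it assimilates in place to [m]. /bupenfunpaamapo/ → bupemfumpaamapo.
Rule 3 (intervocalic voicing): /p/ is a voiceless stop between vowels /u/ and /e/, so it voices to [b]. /p/ is a voiceless stop between vowels /a/ and /o/, so it voices to [b]. /bupemfumpaamapo/ → bubemfumpaamabo.
Rule 4 (post-nasal voicing): /p/ is a voiceless stop immediately after the nasal /m/, so it voices to [b]. /bubemfumpaamabo/ → bubemfumbaamabo.

bubemfumbaamabo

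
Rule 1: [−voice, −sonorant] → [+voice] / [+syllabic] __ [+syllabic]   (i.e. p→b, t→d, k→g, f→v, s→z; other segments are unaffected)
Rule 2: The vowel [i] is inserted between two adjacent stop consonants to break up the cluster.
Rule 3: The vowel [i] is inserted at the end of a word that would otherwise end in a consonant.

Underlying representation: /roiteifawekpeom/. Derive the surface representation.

roideivawekipeomi

Rule 1 (intervocalic voicing): /t/ is a voiceless obstruent between vowels /i/ and /e/, so it voices to [d]. /f/ is a voiceless obstruent between vowels /i/ and /a/, so it voices to [v]. /roiteifawekpeom/ → roideivawekpeom.
Rule 2 (stop-cluster i-epenthesis): /k/ and /p/ form a stop–stop cluster, so [i] is inserted between them. /roideivawekpeom/ → roideivawekipeom.
Rule 3 (final i-epenthesis): the form ends in the consonant /m/, so [i] is inserted word-finally. /roideivawekipeom/ → roideivawekipeomi.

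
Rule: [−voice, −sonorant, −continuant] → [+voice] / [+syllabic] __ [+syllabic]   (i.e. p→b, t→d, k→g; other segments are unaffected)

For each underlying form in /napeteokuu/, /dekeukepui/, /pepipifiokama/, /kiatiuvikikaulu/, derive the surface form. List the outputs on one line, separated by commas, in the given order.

/napeteokuu/: /p/ is a voiceless stop between vowels /a/ and /e/, so it voices to [b]. /t/ is a voiceless stop between vowels /e/ and /e/, so it voices to [d]. /k/ is a voiceless stop between vowels /o/ and /u/, so it voices to [g]. → [nabedeoguu].
/dekeukepui/: /k/ is a voiceless stop between vowels /e/ and /e/, so it voices to [g]. /k/ is a voiceless stop between vowels /u/ and /e/, so it voices to [g]. /p/ is a voiceless stop between vowels /e/ and /u/, so it voices to [b]. → [degeugebui].
/pepipifiokama/: /p/ is a voiceless stop between vowels /e/ and /i/, so it voices to [b]. /p/ is a voiceless stop between vowels /i/ and /i/, so it voices to [b]. /k/ is a voiceless stop between vowels /o/ and /a/, so it voices to [g]. → [pebibifiogama].
/kiatiuvikikaulu/: /t/ is a voiceless stop between vowels /a/ and /i/, so it voices to [d]. /k/ is a voiceless stop between vowels /i/ and /i/, so it voices to [g]. /k/ is a voiceless stop between vowels /i/ and /a/, so it voices to [g]. → [kiadiuvigigaulu].

nabedeoguu, degeugebui, pebibifiogama, kiadiuvigigaulu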